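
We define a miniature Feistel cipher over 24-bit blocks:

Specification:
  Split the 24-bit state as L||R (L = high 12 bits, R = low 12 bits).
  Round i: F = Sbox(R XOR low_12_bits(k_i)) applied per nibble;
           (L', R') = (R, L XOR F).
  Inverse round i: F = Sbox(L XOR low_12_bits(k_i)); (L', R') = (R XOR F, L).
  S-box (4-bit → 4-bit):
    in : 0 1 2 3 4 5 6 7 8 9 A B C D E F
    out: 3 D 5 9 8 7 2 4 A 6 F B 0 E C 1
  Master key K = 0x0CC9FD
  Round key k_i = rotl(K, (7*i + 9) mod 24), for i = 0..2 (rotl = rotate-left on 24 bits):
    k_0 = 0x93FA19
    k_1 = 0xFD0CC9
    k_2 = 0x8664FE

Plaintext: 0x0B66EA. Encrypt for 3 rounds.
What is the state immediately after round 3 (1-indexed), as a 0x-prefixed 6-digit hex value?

0x6C853D

s_0 = plaintext = 0x0B66EA
s_1 = Round(s_0, k_0) = 0x6EA0AF
s_2 = Round(s_1, k_1) = 0x0AF6C8
s_3 = Round(s_2, k_2) = 0x6C853D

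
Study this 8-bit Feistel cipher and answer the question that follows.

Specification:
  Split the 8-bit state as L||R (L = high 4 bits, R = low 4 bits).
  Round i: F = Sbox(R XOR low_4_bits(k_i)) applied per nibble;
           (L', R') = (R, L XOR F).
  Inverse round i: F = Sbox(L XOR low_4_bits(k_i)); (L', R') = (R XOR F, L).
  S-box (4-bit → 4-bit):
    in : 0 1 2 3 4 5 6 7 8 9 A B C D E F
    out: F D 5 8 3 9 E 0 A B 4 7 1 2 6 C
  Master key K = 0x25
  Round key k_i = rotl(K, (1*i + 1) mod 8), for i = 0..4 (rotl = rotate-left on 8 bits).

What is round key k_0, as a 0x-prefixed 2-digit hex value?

0x4A

K = 0x25
k_0 = rotl(K, (1*0+1) mod 8) = rotl(K, 1) = 0x4A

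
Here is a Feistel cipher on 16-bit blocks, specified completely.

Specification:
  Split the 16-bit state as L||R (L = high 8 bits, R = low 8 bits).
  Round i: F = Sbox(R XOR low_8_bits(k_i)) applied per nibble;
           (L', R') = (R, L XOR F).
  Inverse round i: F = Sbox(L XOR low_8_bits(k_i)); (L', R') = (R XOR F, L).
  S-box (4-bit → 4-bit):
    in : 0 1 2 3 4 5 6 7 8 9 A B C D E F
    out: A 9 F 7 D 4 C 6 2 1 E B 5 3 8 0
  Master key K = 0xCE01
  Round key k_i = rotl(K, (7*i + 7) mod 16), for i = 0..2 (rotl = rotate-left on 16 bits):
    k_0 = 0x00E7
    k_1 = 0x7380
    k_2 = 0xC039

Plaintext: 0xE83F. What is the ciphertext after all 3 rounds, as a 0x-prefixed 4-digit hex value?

0x7108

s_0 = plaintext = 0xE83F
s_1 = Round(s_0, k_0) = 0x3FDA
s_2 = Round(s_1, k_1) = 0xDA71
s_3 = Round(s_2, k_2) = 0x7108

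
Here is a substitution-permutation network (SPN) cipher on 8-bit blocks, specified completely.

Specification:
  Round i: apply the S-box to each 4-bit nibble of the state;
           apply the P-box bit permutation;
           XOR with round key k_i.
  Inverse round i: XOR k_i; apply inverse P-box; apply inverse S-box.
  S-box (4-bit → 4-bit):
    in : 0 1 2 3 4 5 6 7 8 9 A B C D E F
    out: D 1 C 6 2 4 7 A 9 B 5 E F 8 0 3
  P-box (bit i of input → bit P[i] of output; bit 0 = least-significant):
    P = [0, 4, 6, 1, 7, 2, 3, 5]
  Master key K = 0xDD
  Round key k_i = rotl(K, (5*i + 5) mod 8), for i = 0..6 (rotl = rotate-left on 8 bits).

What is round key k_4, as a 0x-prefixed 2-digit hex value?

0xBB

K = 0xDD
k_0 = rotl(K, (5*0+5) mod 8) = rotl(K, 5) = 0xBB
k_1 = rotl(K, (5*1+5) mod 8) = rotl(K, 2) = 0x77
k_2 = rotl(K, (5*2+5) mod 8) = rotl(K, 7) = 0xEE
k_3 = rotl(K, (5*3+5) mod 8) = rotl(K, 4) = 0xDD
k_4 = rotl(K, (5*4+5) mod 8) = rotl(K, 1) = 0xBB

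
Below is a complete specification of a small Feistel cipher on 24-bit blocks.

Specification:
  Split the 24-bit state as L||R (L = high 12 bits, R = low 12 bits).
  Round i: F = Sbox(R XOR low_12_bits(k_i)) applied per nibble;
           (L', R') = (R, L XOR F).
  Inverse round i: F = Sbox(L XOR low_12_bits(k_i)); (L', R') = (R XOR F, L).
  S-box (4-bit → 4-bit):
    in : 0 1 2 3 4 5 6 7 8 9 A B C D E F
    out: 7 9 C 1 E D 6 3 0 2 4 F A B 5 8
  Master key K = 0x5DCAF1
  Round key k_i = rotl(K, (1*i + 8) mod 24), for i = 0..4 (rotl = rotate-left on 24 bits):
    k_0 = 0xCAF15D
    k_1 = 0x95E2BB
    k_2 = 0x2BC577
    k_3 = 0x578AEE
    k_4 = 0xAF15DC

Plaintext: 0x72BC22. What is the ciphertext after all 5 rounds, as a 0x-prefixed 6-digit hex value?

s_0 = plaintext = 0x72BC22
s_1 = Round(s_0, k_0) = 0xC22C13
s_2 = Round(s_1, k_1) = 0xC13962
s_3 = Round(s_2, k_2) = 0x96268E
s_4 = Round(s_3, k_3) = 0x68E305
s_5 = Round(s_4, k_4) = 0x30503C

0x30503C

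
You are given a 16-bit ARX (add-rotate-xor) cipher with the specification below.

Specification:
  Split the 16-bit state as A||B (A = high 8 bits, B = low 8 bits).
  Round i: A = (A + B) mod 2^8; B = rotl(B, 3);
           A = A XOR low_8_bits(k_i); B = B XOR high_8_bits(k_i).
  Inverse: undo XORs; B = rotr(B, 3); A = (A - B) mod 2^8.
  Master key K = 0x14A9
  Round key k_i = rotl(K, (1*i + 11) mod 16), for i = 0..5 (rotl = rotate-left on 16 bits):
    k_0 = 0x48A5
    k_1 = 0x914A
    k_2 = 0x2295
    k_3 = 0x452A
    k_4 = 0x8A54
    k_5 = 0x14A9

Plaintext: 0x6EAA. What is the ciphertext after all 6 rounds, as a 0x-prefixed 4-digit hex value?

0x6EC2

s_0 = plaintext = 0x6EAA
s_1 = Round(s_0, k_0) = 0xBD1D
s_2 = Round(s_1, k_1) = 0x9079
s_3 = Round(s_2, k_2) = 0x9CE9
s_4 = Round(s_3, k_3) = 0xAF0A
s_5 = Round(s_4, k_4) = 0xEDDA
s_6 = Round(s_5, k_5) = 0x6EC2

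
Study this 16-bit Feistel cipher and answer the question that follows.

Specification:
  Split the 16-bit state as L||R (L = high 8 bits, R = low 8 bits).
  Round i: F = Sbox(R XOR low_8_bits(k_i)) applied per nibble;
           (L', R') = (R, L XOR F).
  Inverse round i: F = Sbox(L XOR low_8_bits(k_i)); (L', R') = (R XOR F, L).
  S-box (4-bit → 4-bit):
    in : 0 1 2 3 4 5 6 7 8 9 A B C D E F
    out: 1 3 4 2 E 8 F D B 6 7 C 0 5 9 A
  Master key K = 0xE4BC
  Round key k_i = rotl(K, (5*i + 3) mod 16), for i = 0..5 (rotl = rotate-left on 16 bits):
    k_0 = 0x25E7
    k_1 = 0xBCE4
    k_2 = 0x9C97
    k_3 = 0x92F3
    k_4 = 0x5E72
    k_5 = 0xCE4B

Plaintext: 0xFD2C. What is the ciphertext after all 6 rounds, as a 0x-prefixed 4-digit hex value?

s_0 = plaintext = 0xFD2C
s_1 = Round(s_0, k_0) = 0x2CF1
s_2 = Round(s_1, k_1) = 0xF114
s_3 = Round(s_2, k_2) = 0x1443
s_4 = Round(s_3, k_3) = 0x43D5
s_5 = Round(s_4, k_4) = 0xD53E
s_6 = Round(s_5, k_5) = 0x3E0D

0x3E0D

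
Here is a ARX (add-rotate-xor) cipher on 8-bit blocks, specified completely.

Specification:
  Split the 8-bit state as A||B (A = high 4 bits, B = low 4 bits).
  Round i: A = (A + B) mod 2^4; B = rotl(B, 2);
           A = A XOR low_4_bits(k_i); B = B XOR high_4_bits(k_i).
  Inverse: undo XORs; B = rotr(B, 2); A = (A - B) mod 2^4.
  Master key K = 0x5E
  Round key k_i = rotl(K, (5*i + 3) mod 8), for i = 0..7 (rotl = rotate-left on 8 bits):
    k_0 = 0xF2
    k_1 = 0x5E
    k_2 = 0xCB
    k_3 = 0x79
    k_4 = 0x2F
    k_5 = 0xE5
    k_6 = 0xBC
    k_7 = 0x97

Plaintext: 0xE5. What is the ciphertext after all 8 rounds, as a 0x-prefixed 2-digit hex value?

0xAA

s_0 = plaintext = 0xE5
s_1 = Round(s_0, k_0) = 0x1A
s_2 = Round(s_1, k_1) = 0x5F
s_3 = Round(s_2, k_2) = 0xF3
s_4 = Round(s_3, k_3) = 0xBB
s_5 = Round(s_4, k_4) = 0x9C
s_6 = Round(s_5, k_5) = 0x0D
s_7 = Round(s_6, k_6) = 0x1C
s_8 = Round(s_7, k_7) = 0xAA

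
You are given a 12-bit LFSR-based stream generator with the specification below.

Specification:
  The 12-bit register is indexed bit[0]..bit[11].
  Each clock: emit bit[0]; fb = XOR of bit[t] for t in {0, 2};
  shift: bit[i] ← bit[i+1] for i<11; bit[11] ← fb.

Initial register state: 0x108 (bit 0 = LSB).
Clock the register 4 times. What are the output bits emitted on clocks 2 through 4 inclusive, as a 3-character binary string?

reg_0 = 0x108
clock 1: out=0, reg = 0x084
clock 2: out=0, reg = 0x842
clock 3: out=0, reg = 0x421
clock 4: out=1, reg = 0xA10

001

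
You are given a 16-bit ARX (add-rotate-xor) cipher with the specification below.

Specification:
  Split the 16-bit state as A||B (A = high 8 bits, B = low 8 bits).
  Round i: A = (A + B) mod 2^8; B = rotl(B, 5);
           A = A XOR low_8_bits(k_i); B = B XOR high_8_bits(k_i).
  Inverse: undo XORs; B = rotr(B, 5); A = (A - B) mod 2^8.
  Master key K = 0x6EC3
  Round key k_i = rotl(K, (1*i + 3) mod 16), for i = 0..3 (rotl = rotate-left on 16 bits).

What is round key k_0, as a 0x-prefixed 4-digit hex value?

K = 0x6EC3
k_0 = rotl(K, (1*0+3) mod 16) = rotl(K, 3) = 0x761B

0x761B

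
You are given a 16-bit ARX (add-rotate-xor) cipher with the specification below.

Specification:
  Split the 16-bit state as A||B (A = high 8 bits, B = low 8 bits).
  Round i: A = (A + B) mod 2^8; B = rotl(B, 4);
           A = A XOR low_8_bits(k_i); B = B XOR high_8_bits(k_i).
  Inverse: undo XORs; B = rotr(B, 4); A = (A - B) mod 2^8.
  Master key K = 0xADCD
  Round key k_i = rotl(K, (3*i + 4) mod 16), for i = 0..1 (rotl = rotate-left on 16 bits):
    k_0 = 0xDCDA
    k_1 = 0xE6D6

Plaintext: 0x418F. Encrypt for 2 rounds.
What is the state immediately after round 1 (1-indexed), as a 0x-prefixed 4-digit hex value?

0x0A24

s_0 = plaintext = 0x418F
s_1 = Round(s_0, k_0) = 0x0A24
s_2 = Round(s_1, k_1) = 0xF8A4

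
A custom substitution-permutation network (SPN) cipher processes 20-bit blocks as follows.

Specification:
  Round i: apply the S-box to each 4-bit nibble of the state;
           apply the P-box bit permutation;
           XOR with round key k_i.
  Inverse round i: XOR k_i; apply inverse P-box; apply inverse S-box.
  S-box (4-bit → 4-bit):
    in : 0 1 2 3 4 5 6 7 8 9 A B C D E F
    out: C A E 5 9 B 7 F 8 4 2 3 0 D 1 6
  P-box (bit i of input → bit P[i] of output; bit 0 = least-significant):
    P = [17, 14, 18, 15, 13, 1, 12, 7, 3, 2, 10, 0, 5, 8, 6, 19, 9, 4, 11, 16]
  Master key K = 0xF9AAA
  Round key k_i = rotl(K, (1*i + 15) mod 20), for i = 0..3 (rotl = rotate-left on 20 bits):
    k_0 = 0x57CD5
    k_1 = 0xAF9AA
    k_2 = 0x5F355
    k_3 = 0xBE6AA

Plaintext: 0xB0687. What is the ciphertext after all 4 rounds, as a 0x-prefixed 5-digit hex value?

0xCFDFD

s_0 = plaintext = 0xB0687
s_1 = Round(s_0, k_0) = 0xBBA09
s_2 = Round(s_1, k_1) = 0xEEA1E
s_3 = Round(s_2, k_2) = 0x7F1F3
s_4 = Round(s_3, k_3) = 0xCFDFD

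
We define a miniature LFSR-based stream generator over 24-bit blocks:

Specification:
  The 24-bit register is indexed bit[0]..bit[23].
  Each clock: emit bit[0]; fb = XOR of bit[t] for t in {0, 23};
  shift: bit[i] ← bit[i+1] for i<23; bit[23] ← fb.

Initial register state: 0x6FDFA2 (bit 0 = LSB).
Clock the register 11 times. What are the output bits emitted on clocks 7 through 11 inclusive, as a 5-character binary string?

reg_0 = 0x6FDFA2
clock 1: out=0, reg = 0x37EFD1
clock 2: out=1, reg = 0x9BF7E8
clock 3: out=0, reg = 0xCDFBF4
clock 4: out=0, reg = 0xE6FDFA
clock 5: out=0, reg = 0xF37EFD
clock 6: out=1, reg = 0x79BF7E
clock 7: out=0, reg = 0x3CDFBF
clock 8: out=1, reg = 0x9E6FDF
clock 9: out=1, reg = 0x4F37EF
clock 10: out=1, reg = 0xA79BF7
clock 11: out=1, reg = 0x53CDFB

01111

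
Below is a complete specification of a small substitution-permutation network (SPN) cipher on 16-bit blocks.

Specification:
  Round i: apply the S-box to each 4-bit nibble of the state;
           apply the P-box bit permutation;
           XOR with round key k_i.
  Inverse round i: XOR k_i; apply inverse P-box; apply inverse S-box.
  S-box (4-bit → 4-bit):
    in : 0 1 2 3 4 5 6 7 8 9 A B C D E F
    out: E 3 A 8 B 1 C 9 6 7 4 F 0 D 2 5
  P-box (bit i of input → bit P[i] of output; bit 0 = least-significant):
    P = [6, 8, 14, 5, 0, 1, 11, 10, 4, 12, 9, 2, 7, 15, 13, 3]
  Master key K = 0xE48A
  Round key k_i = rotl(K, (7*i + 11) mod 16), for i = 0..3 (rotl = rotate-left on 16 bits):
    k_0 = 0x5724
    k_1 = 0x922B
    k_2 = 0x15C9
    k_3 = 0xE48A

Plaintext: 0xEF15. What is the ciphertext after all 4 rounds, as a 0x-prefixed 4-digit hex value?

0x4B62

s_0 = plaintext = 0xEF15
s_1 = Round(s_0, k_0) = 0xD577
s_2 = Round(s_1, k_1) = 0xB6D2
s_3 = Round(s_2, k_2) = 0xBA64
s_4 = Round(s_3, k_3) = 0x4B62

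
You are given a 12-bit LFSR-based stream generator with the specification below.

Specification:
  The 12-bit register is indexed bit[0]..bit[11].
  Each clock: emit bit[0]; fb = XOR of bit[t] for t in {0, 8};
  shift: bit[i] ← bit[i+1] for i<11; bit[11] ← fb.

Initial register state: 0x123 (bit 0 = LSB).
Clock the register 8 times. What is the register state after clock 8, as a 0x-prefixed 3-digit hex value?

reg_0 = 0x123
clock 1: out=1, reg = 0x091
clock 2: out=1, reg = 0x848
clock 3: out=0, reg = 0x424
clock 4: out=0, reg = 0x212
clock 5: out=0, reg = 0x109
clock 6: out=1, reg = 0x084
clock 7: out=0, reg = 0x042
clock 8: out=0, reg = 0x021

0x021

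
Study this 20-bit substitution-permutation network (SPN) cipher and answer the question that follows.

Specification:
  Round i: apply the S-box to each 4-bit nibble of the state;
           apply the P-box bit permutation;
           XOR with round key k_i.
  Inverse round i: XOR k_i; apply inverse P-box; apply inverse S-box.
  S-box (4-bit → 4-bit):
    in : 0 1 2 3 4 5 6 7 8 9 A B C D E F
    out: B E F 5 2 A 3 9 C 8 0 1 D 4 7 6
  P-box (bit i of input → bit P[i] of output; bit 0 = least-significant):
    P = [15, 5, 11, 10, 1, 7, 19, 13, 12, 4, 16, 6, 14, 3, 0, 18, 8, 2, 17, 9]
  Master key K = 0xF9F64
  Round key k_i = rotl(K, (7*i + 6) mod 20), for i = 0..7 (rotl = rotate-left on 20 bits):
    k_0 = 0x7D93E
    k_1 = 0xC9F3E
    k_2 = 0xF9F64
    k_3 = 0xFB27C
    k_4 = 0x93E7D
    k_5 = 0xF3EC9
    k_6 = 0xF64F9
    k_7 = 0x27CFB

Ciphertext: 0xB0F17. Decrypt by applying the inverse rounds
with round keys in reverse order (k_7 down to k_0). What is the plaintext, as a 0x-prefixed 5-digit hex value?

s_0 = ciphertext = 0xB0F17
s_1 = InvRound(s_0, k_7) = 0x06C14
s_2 = InvRound(s_1, k_6) = 0xF18FF
s_3 = InvRound(s_2, k_5) = 0x5A475
s_4 = InvRound(s_3, k_4) = 0x95BD3
s_5 = InvRound(s_4, k_3) = 0xE2A0E
s_6 = InvRound(s_5, k_2) = 0xB4C70
s_7 = InvRound(s_6, k_1) = 0x20CBB
s_8 = InvRound(s_7, k_0) = 0x6C347

0x6C347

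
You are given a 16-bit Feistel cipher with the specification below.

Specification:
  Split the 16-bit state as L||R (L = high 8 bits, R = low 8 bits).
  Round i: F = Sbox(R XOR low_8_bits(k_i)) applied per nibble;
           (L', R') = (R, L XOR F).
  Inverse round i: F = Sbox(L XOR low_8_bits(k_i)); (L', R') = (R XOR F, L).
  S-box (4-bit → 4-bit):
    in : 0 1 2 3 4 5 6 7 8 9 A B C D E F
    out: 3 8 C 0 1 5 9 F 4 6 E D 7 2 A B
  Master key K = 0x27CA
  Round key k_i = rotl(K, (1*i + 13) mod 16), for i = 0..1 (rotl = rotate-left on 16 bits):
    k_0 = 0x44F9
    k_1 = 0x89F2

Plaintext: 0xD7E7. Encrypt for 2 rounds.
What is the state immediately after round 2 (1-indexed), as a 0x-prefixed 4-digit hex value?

s_0 = plaintext = 0xD7E7
s_1 = Round(s_0, k_0) = 0xE75D
s_2 = Round(s_1, k_1) = 0x5D0C

0x5D0C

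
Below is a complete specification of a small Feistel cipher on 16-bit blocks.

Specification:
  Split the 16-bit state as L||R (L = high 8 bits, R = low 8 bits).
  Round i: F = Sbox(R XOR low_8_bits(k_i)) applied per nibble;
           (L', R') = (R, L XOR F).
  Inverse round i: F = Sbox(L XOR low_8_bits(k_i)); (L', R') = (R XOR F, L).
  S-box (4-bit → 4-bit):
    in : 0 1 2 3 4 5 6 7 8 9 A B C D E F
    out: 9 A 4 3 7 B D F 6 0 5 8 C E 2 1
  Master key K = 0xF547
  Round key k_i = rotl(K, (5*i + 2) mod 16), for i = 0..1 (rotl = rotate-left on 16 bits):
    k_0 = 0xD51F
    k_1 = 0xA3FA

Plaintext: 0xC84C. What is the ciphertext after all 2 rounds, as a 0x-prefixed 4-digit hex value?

0x7B26

s_0 = plaintext = 0xC84C
s_1 = Round(s_0, k_0) = 0x4C7B
s_2 = Round(s_1, k_1) = 0x7B26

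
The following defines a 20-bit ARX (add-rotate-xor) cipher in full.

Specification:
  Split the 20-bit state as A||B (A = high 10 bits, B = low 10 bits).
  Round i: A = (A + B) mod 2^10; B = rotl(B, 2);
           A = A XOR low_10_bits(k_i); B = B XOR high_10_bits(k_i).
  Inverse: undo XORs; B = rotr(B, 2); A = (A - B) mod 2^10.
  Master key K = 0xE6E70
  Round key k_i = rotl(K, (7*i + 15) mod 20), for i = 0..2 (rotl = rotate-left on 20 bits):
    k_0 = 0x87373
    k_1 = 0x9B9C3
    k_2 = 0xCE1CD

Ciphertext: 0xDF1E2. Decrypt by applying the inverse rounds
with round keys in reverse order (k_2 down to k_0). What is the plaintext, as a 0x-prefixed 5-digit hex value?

s_0 = ciphertext = 0xDF1E2
s_1 = InvRound(s_0, k_2) = 0xFEEB6
s_2 = InvRound(s_1, k_1) = 0x80836
s_3 = InvRound(s_2, k_0) = 0xB9E8A

0xB9E8A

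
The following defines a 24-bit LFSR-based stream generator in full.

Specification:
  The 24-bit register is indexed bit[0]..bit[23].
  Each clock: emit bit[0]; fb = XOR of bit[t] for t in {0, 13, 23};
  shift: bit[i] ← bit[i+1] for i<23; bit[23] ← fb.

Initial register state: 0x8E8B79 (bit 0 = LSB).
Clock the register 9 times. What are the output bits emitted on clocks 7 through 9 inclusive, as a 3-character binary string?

101

reg_0 = 0x8E8B79
clock 1: out=1, reg = 0x4745BC
clock 2: out=0, reg = 0x23A2DE
clock 3: out=0, reg = 0x91D16F
clock 4: out=1, reg = 0x48E8B7
clock 5: out=1, reg = 0x24745B
clock 6: out=1, reg = 0x123A2D
clock 7: out=1, reg = 0x091D16
clock 8: out=0, reg = 0x048E8B
clock 9: out=1, reg = 0x824745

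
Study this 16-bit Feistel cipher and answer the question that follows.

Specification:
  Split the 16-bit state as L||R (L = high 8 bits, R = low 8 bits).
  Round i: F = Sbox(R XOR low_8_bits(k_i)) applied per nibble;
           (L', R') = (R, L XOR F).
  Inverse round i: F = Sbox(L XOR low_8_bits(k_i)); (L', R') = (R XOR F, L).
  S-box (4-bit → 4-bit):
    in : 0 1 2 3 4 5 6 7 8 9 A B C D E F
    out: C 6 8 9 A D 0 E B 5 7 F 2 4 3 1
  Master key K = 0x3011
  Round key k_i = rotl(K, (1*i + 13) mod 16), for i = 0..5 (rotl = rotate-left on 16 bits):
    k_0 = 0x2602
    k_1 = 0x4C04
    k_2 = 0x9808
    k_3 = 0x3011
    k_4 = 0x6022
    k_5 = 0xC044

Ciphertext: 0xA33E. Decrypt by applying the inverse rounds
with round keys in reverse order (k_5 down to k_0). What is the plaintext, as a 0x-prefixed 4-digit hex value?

0x9A74

s_0 = ciphertext = 0xA33E
s_1 = InvRound(s_0, k_5) = 0x00A3
s_2 = InvRound(s_1, k_4) = 0x2B00
s_3 = InvRound(s_2, k_3) = 0x972B
s_4 = InvRound(s_3, k_2) = 0x7A97
s_5 = InvRound(s_4, k_1) = 0x747A
s_6 = InvRound(s_5, k_0) = 0x9A74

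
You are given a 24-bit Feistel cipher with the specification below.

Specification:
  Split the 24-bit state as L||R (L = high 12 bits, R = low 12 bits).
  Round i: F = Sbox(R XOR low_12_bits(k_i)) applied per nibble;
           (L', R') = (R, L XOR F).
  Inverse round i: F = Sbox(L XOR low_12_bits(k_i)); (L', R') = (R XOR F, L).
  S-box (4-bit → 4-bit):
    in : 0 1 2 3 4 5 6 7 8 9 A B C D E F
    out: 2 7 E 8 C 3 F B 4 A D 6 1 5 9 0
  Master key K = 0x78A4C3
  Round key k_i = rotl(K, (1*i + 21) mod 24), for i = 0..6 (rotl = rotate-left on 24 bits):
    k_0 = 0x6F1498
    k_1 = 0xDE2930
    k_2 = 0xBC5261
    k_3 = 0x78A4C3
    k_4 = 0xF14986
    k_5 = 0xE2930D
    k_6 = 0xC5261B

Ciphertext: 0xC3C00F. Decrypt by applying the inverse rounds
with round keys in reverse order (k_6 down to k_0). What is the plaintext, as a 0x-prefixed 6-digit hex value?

0x608448

s_0 = ciphertext = 0xC3C00F
s_1 = InvRound(s_0, k_6) = 0xDE4C3C
s_2 = InvRound(s_1, k_5) = 0x5A6DE4
s_3 = InvRound(s_2, k_4) = 0xC065A6
s_4 = InvRound(s_3, k_3) = 0x1B5C06
s_5 = InvRound(s_4, k_2) = 0x45A1B5
s_6 = InvRound(s_5, k_1) = 0x44845A
s_7 = InvRound(s_6, k_0) = 0x608448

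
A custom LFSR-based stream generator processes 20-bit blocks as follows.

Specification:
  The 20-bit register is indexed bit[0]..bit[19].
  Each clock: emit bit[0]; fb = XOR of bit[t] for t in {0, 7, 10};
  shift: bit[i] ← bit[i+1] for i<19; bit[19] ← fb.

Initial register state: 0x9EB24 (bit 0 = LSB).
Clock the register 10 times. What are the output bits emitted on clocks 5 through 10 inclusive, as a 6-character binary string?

010011

reg_0 = 0x9EB24
clock 1: out=0, reg = 0x4F592
clock 2: out=0, reg = 0x27AC9
clock 3: out=1, reg = 0x13D64
clock 4: out=0, reg = 0x89EB2
clock 5: out=0, reg = 0x44F59
clock 6: out=1, reg = 0x227AC
clock 7: out=0, reg = 0x113D6
clock 8: out=0, reg = 0x889EB
clock 9: out=1, reg = 0x444F5
clock 10: out=1, reg = 0xA227A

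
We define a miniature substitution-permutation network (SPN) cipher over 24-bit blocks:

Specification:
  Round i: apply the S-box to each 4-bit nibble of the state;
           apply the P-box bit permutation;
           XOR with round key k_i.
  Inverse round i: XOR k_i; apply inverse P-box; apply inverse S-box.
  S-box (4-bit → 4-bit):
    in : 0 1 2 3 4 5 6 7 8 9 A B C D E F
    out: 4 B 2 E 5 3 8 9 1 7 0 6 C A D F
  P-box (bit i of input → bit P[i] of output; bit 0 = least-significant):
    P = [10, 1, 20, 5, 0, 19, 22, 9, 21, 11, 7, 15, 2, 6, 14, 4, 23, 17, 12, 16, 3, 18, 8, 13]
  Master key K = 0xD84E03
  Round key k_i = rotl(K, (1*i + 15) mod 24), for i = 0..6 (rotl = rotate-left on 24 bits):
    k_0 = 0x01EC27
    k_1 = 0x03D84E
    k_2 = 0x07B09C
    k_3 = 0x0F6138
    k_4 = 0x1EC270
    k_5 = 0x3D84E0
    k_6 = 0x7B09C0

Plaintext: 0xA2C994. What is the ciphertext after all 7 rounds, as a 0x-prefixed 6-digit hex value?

0x0DEE74

s_0 = plaintext = 0xA2C994
s_1 = Round(s_0, k_0) = 0x7BA0B6
s_2 = Round(s_1, k_1) = 0x49E8E6
s_3 = Round(s_2, k_2) = 0xE5E3A1
s_4 = Round(s_3, k_3) = 0x8D8C86
s_5 = Round(s_4, k_4) = 0x1D42DD
s_6 = Round(s_5, k_5) = 0x32EECE
s_7 = Round(s_6, k_6) = 0x0DEE74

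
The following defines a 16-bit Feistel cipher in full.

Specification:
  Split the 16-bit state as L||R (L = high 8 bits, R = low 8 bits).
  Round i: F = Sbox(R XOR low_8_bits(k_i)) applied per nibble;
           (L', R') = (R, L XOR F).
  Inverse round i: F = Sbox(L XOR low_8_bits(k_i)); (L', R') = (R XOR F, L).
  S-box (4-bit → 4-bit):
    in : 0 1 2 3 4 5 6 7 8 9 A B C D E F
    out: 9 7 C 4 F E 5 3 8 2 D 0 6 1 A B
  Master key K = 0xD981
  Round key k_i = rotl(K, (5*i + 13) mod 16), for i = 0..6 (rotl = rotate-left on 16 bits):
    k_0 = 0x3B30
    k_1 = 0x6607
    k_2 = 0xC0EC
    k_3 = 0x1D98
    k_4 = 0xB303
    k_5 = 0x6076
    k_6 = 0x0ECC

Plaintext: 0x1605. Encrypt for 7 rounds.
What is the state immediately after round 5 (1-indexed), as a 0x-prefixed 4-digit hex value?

s_0 = plaintext = 0x1605
s_1 = Round(s_0, k_0) = 0x0558
s_2 = Round(s_1, k_1) = 0x58EE
s_3 = Round(s_2, k_2) = 0xEEC4
s_4 = Round(s_3, k_3) = 0xC408
s_5 = Round(s_4, k_4) = 0x0854
s_6 = Round(s_5, k_5) = 0x54C4
s_7 = Round(s_6, k_6) = 0xC4CC

0x0854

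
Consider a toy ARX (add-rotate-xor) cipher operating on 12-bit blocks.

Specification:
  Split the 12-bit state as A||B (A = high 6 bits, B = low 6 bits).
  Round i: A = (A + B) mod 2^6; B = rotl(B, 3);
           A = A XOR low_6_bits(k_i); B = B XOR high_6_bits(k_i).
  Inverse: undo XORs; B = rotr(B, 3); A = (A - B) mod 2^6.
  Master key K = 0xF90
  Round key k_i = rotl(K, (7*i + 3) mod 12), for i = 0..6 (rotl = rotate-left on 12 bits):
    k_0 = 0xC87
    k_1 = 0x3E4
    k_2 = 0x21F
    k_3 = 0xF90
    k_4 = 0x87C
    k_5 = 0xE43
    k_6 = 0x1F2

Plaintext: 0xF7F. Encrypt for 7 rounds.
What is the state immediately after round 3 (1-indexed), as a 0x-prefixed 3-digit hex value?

0x37C

s_0 = plaintext = 0xF7F
s_1 = Round(s_0, k_0) = 0xECD
s_2 = Round(s_1, k_1) = 0xB26
s_3 = Round(s_2, k_2) = 0x37C
s_4 = Round(s_3, k_3) = 0x659
s_5 = Round(s_4, k_4) = 0x3AA
s_6 = Round(s_5, k_5) = 0xEEC
s_7 = Round(s_6, k_6) = 0x562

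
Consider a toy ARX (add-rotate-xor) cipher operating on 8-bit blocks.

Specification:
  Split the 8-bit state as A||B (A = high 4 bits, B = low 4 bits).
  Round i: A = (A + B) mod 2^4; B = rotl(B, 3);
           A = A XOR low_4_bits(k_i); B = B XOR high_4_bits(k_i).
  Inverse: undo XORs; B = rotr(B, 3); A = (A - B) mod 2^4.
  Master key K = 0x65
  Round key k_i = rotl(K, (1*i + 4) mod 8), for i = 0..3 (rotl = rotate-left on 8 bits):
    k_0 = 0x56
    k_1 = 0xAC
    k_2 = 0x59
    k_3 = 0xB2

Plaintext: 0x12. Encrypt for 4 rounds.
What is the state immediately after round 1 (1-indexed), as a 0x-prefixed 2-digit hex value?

s_0 = plaintext = 0x12
s_1 = Round(s_0, k_0) = 0x54
s_2 = Round(s_1, k_1) = 0x58
s_3 = Round(s_2, k_2) = 0x41
s_4 = Round(s_3, k_3) = 0x73

0x54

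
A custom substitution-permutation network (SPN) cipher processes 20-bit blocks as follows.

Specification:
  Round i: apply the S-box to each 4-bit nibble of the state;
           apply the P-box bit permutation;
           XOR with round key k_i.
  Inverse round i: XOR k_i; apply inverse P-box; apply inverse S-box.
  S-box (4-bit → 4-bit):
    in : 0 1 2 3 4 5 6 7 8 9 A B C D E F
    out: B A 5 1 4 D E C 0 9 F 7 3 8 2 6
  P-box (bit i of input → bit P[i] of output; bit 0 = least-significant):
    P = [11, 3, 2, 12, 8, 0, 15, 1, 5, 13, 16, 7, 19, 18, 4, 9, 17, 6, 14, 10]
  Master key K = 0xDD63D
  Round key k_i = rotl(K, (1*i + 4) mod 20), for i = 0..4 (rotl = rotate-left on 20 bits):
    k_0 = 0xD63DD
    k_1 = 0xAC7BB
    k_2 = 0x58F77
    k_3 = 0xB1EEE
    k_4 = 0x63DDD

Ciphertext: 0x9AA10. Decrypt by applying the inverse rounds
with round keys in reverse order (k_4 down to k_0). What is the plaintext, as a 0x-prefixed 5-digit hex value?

0x852BA

s_0 = ciphertext = 0x9AA10
s_1 = InvRound(s_0, k_4) = 0x007B6
s_2 = InvRound(s_1, k_3) = 0xC2430
s_3 = InvRound(s_2, k_2) = 0xE9FA2
s_4 = InvRound(s_3, k_1) = 0x4F8E0
s_5 = InvRound(s_4, k_0) = 0x852BA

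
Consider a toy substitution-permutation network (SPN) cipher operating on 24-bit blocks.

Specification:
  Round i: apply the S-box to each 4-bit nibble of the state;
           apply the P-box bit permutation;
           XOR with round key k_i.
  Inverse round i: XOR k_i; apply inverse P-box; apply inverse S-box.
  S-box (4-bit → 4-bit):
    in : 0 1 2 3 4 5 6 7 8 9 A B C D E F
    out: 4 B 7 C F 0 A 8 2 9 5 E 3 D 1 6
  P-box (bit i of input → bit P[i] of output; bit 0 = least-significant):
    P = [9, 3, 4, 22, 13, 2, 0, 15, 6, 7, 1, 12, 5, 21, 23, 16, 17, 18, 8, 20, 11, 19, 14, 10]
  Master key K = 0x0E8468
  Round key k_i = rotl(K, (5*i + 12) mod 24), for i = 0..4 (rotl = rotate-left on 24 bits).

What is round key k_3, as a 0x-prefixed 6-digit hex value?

0x742340

K = 0x0E8468
k_0 = rotl(K, (5*0+12) mod 24) = rotl(K, 12) = 0x4680E8
k_1 = rotl(K, (5*1+12) mod 24) = rotl(K, 17) = 0xD01D08
k_2 = rotl(K, (5*2+12) mod 24) = rotl(K, 22) = 0x03A11A
k_3 = rotl(K, (5*3+12) mod 24) = rotl(K, 3) = 0x742340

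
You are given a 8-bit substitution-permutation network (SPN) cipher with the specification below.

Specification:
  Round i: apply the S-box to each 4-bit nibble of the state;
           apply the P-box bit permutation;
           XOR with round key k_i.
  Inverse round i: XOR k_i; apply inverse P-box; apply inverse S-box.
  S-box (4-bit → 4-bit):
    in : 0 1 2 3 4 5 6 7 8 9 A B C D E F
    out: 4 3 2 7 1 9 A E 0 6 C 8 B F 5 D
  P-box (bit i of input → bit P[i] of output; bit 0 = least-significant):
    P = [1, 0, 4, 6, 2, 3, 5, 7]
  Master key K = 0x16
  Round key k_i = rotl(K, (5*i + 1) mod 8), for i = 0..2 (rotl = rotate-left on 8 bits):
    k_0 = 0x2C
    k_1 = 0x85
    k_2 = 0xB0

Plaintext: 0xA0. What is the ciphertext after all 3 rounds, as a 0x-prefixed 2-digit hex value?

0x86

s_0 = plaintext = 0xA0
s_1 = Round(s_0, k_0) = 0x9C
s_2 = Round(s_1, k_1) = 0xEE
s_3 = Round(s_2, k_2) = 0x86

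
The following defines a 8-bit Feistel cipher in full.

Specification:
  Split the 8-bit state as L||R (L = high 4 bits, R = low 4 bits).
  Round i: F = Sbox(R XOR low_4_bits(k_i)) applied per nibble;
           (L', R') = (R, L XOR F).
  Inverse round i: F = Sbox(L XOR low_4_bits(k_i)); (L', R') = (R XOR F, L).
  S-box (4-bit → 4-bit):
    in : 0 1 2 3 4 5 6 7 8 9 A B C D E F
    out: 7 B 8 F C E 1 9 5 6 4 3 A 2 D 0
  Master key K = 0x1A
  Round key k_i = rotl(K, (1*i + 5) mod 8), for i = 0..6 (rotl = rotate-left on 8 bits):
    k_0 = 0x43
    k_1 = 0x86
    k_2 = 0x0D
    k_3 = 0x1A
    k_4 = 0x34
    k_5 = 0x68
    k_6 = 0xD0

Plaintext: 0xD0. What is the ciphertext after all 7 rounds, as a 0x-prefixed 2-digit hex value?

s_0 = plaintext = 0xD0
s_1 = Round(s_0, k_0) = 0x02
s_2 = Round(s_1, k_1) = 0x2C
s_3 = Round(s_2, k_2) = 0xC9
s_4 = Round(s_3, k_3) = 0x93
s_5 = Round(s_4, k_4) = 0x30
s_6 = Round(s_5, k_5) = 0x06
s_7 = Round(s_6, k_6) = 0x61

0x61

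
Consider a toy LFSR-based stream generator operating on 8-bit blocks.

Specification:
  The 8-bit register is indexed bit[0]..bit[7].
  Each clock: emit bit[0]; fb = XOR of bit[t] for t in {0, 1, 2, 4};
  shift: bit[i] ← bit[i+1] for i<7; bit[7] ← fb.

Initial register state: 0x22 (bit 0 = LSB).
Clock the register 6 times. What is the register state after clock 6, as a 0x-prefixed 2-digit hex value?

0xA4

reg_0 = 0x22
clock 1: out=0, reg = 0x91
clock 2: out=1, reg = 0x48
clock 3: out=0, reg = 0x24
clock 4: out=0, reg = 0x92
clock 5: out=0, reg = 0x49
clock 6: out=1, reg = 0xA4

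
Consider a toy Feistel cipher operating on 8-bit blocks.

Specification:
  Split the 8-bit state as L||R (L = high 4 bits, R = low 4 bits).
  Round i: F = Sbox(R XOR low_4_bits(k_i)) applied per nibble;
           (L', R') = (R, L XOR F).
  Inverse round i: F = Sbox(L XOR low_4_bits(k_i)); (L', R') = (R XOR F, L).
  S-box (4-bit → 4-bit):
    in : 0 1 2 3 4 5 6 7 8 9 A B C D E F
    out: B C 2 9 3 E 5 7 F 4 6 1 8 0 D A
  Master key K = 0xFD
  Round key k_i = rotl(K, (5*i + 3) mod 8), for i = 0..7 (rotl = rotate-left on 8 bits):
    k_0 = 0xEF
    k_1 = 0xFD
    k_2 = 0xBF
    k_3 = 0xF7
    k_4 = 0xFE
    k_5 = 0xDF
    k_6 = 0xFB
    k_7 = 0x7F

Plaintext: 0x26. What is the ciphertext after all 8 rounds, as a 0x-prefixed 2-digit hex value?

s_0 = plaintext = 0x26
s_1 = Round(s_0, k_0) = 0x66
s_2 = Round(s_1, k_1) = 0x67
s_3 = Round(s_2, k_2) = 0x79
s_4 = Round(s_3, k_3) = 0x9A
s_5 = Round(s_4, k_4) = 0xAA
s_6 = Round(s_5, k_5) = 0xA4
s_7 = Round(s_6, k_6) = 0x40
s_8 = Round(s_7, k_7) = 0x0E

0x0E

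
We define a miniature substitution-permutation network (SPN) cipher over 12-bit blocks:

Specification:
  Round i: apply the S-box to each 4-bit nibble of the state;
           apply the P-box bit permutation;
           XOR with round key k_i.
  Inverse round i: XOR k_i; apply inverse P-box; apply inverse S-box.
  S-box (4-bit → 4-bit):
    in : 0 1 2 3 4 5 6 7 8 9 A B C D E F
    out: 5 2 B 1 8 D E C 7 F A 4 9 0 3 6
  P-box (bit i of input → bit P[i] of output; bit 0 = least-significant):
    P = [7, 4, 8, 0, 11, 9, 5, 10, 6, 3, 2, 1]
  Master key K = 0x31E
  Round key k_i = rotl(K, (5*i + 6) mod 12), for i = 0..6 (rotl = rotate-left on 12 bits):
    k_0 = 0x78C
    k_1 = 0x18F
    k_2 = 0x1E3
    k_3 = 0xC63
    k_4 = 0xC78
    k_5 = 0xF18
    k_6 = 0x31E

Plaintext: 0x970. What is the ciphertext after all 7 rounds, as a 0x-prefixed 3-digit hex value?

s_0 = plaintext = 0x970
s_1 = Round(s_0, k_0) = 0x262
s_2 = Round(s_1, k_1) = 0x774
s_3 = Round(s_2, k_2) = 0x5C4
s_4 = Round(s_3, k_3) = 0x024
s_5 = Round(s_4, k_4) = 0x23D
s_6 = Round(s_5, k_5) = 0x752
s_7 = Round(s_6, k_6) = 0xFA9

0xFA9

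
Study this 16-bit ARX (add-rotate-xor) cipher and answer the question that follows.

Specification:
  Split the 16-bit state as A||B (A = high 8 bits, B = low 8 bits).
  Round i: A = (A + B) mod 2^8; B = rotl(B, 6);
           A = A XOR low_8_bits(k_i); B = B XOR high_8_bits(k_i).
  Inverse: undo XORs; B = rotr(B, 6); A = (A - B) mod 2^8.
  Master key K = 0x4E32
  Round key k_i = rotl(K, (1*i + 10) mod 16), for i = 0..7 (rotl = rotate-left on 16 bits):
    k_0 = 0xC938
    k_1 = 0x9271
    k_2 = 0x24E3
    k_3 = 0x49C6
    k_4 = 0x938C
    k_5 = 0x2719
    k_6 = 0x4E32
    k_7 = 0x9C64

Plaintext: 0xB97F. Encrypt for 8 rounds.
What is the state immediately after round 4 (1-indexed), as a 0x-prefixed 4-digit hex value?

0xB831

s_0 = plaintext = 0xB97F
s_1 = Round(s_0, k_0) = 0x0016
s_2 = Round(s_1, k_1) = 0x6717
s_3 = Round(s_2, k_2) = 0x9DE1
s_4 = Round(s_3, k_3) = 0xB831
s_5 = Round(s_4, k_4) = 0x65DF
s_6 = Round(s_5, k_5) = 0x5DD0
s_7 = Round(s_6, k_6) = 0x1F7A
s_8 = Round(s_7, k_7) = 0xFD02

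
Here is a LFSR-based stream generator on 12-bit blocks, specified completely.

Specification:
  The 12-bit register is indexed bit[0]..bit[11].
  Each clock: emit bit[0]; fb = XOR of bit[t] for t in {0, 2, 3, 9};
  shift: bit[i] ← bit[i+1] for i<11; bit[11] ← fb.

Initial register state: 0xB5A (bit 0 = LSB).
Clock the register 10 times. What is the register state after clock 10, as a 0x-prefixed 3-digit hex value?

reg_0 = 0xB5A
clock 1: out=0, reg = 0x5AD
clock 2: out=1, reg = 0xAD6
clock 3: out=0, reg = 0x56B
clock 4: out=1, reg = 0x2B5
clock 5: out=1, reg = 0x95A
clock 6: out=0, reg = 0xCAD
clock 7: out=1, reg = 0xE56
clock 8: out=0, reg = 0x72B
clock 9: out=1, reg = 0xB95
clock 10: out=1, reg = 0xDCA

0xDCA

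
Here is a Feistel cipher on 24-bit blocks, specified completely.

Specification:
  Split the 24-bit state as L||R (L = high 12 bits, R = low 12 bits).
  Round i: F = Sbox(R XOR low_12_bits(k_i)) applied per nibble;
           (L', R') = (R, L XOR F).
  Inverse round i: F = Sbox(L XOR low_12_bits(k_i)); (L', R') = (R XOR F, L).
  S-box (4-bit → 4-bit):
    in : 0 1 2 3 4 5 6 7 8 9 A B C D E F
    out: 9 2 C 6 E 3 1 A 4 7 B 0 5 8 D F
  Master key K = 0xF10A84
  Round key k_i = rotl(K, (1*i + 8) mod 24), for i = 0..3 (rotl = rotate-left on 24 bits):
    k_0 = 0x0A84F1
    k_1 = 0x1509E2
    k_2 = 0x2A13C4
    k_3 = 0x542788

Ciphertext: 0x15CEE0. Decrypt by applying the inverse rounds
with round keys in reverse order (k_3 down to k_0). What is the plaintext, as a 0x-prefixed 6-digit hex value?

0x2727FD

s_0 = ciphertext = 0x15CEE0
s_1 = InvRound(s_0, k_3) = 0xF6E15C
s_2 = InvRound(s_1, k_2) = 0x4E7F6E
s_3 = InvRound(s_2, k_1) = 0x7FD4E7
s_4 = InvRound(s_3, k_0) = 0x2727FD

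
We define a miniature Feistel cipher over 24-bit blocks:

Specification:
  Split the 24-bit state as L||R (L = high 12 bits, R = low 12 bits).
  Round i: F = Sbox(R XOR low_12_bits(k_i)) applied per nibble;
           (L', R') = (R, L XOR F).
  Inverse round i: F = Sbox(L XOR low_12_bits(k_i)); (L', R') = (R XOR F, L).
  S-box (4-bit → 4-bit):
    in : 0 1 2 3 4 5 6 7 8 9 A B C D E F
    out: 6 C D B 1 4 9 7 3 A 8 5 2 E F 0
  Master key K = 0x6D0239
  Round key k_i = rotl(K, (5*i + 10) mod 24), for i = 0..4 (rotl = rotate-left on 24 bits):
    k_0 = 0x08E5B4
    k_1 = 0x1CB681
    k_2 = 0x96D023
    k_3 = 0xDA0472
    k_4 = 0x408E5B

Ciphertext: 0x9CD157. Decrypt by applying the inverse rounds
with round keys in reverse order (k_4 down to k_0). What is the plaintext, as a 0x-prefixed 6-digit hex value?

0x9E8851

s_0 = ciphertext = 0x9CD157
s_1 = InvRound(s_0, k_4) = 0x6FE9CD
s_2 = InvRound(s_1, k_3) = 0x4FF6FE
s_3 = InvRound(s_2, k_2) = 0x71C4FF
s_4 = InvRound(s_3, k_1) = 0x85171C
s_5 = InvRound(s_4, k_0) = 0x9E8851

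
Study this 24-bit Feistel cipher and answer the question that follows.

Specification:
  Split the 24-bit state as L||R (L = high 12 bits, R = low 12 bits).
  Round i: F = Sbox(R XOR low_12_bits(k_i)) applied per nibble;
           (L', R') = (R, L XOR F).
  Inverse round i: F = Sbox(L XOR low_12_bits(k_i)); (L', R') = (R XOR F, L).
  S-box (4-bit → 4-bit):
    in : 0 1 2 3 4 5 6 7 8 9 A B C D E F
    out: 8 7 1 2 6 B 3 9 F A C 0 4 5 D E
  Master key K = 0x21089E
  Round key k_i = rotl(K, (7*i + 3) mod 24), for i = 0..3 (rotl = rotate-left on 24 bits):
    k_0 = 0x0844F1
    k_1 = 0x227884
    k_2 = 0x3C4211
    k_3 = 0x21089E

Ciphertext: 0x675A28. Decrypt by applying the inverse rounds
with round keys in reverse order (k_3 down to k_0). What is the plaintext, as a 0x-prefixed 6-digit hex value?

0x2D5CE8

s_0 = ciphertext = 0x675A28
s_1 = InvRound(s_0, k_3) = 0x7F8675
s_2 = InvRound(s_1, k_2) = 0xDAF7F8
s_3 = InvRound(s_2, k_1) = 0xCE8DAF
s_4 = InvRound(s_3, k_0) = 0x2D5CE8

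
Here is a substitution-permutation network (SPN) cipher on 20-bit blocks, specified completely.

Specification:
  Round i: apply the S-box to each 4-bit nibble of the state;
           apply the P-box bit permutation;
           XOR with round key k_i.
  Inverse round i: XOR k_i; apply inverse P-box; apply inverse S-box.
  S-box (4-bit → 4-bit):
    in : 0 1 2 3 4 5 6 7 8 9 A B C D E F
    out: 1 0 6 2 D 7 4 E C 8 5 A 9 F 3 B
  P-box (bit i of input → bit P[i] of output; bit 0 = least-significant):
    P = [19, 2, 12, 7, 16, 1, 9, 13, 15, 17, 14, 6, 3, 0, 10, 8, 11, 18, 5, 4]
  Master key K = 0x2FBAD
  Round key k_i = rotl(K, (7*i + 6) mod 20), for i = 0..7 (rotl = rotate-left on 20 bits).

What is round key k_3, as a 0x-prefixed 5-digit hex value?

0xDD697

K = 0x2FBAD
k_0 = rotl(K, (7*0+6) mod 20) = rotl(K, 6) = 0xEEB4B
k_1 = rotl(K, (7*1+6) mod 20) = rotl(K, 13) = 0x5A5F7
k_2 = rotl(K, (7*2+6) mod 20) = rotl(K, 0) = 0x2FBAD
k_3 = rotl(K, (7*3+6) mod 20) = rotl(K, 7) = 0xDD697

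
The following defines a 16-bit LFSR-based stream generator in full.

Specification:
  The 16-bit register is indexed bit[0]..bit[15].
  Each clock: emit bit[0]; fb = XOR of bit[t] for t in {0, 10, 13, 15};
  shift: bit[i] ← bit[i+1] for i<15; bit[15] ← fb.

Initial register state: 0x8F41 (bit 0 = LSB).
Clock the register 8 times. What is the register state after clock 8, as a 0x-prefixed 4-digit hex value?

0x058F

reg_0 = 0x8F41
clock 1: out=1, reg = 0xC7A0
clock 2: out=0, reg = 0x63D0
clock 3: out=0, reg = 0xB1E8
clock 4: out=0, reg = 0x58F4
clock 5: out=0, reg = 0x2C7A
clock 6: out=0, reg = 0x163D
clock 7: out=1, reg = 0x0B1E
clock 8: out=0, reg = 0x058F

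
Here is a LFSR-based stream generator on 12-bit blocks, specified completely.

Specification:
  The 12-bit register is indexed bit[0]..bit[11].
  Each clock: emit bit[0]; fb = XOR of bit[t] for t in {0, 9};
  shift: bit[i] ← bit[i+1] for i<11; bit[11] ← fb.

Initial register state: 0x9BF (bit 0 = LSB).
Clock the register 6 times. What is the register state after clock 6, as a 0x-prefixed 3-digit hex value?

0x8E6

reg_0 = 0x9BF
clock 1: out=1, reg = 0xCDF
clock 2: out=1, reg = 0xE6F
clock 3: out=1, reg = 0x737
clock 4: out=1, reg = 0x39B
clock 5: out=1, reg = 0x1CD
clock 6: out=1, reg = 0x8E6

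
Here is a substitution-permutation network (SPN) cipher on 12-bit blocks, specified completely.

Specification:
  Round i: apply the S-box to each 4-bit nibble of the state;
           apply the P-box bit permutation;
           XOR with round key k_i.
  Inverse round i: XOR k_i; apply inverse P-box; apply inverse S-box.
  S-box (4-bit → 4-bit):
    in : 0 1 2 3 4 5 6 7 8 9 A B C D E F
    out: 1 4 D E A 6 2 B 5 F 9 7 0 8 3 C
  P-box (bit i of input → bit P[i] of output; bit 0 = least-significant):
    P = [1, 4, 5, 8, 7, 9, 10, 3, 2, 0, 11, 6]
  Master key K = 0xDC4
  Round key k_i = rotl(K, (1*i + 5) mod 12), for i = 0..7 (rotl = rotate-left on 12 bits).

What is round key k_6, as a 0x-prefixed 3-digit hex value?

0x6E2

K = 0xDC4
k_0 = rotl(K, (1*0+5) mod 12) = rotl(K, 5) = 0x89B
k_1 = rotl(K, (1*1+5) mod 12) = rotl(K, 6) = 0x137
k_2 = rotl(K, (1*2+5) mod 12) = rotl(K, 7) = 0x26E
k_3 = rotl(K, (1*3+5) mod 12) = rotl(K, 8) = 0x4DC
k_4 = rotl(K, (1*4+5) mod 12) = rotl(K, 9) = 0x9B8
k_5 = rotl(K, (1*5+5) mod 12) = rotl(K, 10) = 0x371
k_6 = rotl(K, (1*6+5) mod 12) = rotl(K, 11) = 0x6E2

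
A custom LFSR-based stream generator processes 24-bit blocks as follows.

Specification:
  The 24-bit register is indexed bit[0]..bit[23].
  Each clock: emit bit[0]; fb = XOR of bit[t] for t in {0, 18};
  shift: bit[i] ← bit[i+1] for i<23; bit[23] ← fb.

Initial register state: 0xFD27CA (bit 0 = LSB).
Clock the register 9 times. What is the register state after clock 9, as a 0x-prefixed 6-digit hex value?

reg_0 = 0xFD27CA
clock 1: out=0, reg = 0xFE93E5
clock 2: out=1, reg = 0x7F49F2
clock 3: out=0, reg = 0xBFA4F9
clock 4: out=1, reg = 0x5FD27C
clock 5: out=0, reg = 0xAFE93E
clock 6: out=0, reg = 0xD7F49F
clock 7: out=1, reg = 0x6BFA4F
clock 8: out=1, reg = 0xB5FD27
clock 9: out=1, reg = 0x5AFE93

0x5AFE93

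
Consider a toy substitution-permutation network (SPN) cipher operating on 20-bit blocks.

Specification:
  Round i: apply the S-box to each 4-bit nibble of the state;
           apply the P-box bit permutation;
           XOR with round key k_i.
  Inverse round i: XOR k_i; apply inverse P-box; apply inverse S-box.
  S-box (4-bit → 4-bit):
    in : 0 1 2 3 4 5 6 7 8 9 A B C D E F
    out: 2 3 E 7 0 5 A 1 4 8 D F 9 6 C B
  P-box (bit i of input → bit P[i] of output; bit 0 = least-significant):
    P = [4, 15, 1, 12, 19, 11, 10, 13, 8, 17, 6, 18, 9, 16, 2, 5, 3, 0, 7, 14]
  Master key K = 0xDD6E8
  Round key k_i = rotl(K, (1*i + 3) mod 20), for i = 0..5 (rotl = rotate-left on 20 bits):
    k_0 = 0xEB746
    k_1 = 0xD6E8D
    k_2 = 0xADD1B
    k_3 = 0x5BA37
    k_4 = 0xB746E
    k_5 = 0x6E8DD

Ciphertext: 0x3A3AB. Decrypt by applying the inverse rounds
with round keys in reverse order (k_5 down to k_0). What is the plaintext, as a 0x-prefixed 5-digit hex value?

0x6553D

s_0 = ciphertext = 0x3A3AB
s_1 = InvRound(s_0, k_5) = 0x9BA05
s_2 = InvRound(s_1, k_4) = 0xFCDDD
s_3 = InvRound(s_2, k_3) = 0xAC3AE
s_4 = InvRound(s_3, k_2) = 0xDA4DC
s_5 = InvRound(s_4, k_1) = 0x67801
s_6 = InvRound(s_5, k_0) = 0x6553D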